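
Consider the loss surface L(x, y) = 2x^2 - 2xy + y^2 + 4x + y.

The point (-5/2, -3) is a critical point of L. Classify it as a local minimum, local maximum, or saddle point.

The Hessian of L is constant: H = [[4, -2], [-2, 2]].
det(H) = 4·2 − (-2)² = 4.
det(H) > 0 and tr(H) = 6 > 0, so H is positive definite and the point is a local minimum.

local minimum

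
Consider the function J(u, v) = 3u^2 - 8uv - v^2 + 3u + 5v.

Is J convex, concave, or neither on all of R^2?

J is quadratic, so its Hessian is the constant matrix H = [[6, -8], [-8, -2]].
det(H) = -76, tr(H) = 4.
det(H) < 0, so H is indefinite: neither convex nor concave.

neither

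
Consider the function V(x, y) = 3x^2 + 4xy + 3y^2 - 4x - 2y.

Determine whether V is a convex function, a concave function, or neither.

convex

V is quadratic, so its Hessian is the constant matrix H = [[6, 4], [4, 6]].
det(H) = 20, tr(H) = 12.
det(H) > 0 and tr(H) > 0, so H is positive definite everywhere: convex.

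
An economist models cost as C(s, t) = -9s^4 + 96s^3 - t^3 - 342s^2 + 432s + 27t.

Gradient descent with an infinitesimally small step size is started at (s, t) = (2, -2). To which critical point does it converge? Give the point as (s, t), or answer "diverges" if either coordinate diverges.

C is separable, so gradient descent decouples: s follows -∂C/∂s, t follows -∂C/∂t.
∂C/∂s = -36(s - 4)(s - 3)(s - 1); at s=2 this is -72, so s increases.
∂C/∂t = -3(t - 3)(t + 3); at t=-2 this is 15, so t decreases.
s converges to its nearest critical value 3 (a local min of the s-part); t converges to -3. The iterate converges to (3, -3).

(3, -3)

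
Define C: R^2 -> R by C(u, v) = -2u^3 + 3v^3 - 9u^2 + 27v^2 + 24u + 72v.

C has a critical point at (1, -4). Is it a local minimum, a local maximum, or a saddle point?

local maximum

The mixed partial ∂²C/∂u∂v is 0, so the Hessian at any point is diag(C_uu, C_vv) = diag(-6(2u + 3), 18(v + 3)).
At (1, -4): H = diag(-30, -18).
Both eigenvalues are negative, so H is negative definite: a local maximum.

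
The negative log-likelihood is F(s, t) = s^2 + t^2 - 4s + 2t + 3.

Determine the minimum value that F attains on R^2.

-2

F(s,t) separates as P(s) + Q(t) + 3, so its minimum is min P + min Q + 3.
P'(s) = 2s - 4 vanishes at s ∈ {2}; Q'(t) = 2(t + 1) vanishes at t ∈ {-1}.
Local minima of P (where P''>0): P(2)=-4. Local minima of Q: Q(-1)=-1.
So the global minimum of F is P(2) + Q(-1) + 3 = -4 − 1 + 3 = -2, attained at (2, -1).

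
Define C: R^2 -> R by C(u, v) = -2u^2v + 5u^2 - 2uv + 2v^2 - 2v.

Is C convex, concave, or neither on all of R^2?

The term -2u^2v is cubic, so the Hessian is not constant.
∂²C/∂u² = -4v + 10, which takes both signs as v varies (negative for sufficiently large v). A diagonal entry of the Hessian changing sign means the Hessian is neither positive- nor negative-semidefinite on all of R^2.

neither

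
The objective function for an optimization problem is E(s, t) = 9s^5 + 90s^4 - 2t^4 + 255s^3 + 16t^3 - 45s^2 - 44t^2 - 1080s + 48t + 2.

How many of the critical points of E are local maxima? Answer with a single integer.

E separates as a function of s plus a function of t, so ∇E=0 decouples.
∂E/∂s = 45(s - 1)(s + 2)(s + 3)(s + 4) = 0 at s ∈ {-4, -3, -2, 1}; ∂E/∂t = -8(t - 3)(t - 2)(t - 1) = 0 at t ∈ {1, 2, 3}.
The Hessian is diagonal: diag(E_ss, E_tt). Second derivatives: E_ss(-4)=-450, E_ss(-3)=180, E_ss(-2)=-270, E_ss(1)=2700; E_tt(1)=-16, E_tt(2)=8, E_tt(3)=-16.
Local maxima occur where both diagonal entries negative: (-4, 1), (-4, 3), (-2, 1), (-2, 3). Count: 4.

4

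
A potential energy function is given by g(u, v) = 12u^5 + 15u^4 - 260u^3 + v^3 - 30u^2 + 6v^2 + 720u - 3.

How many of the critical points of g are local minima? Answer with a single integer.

g separates as a function of u plus a function of v, so ∇g=0 decouples.
∂g/∂u = 60(u - 3)(u - 1)(u + 1)(u + 4) = 0 at u ∈ {-4, -1, 1, 3}; ∂g/∂v = 3v(v + 4) = 0 at v ∈ {-4, 0}.
The Hessian is diagonal: diag(g_uu, g_vv). Second derivatives: g_uu(-4)=-6300, g_uu(-1)=1440, g_uu(1)=-1200, g_uu(3)=3360; g_vv(-4)=-12, g_vv(0)=12.
Local minima occur where both diagonal entries positive: (-1, 0), (3, 0). Count: 2.

2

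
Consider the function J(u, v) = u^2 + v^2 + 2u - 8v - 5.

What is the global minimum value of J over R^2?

J(u,v) separates as P(u) + Q(v) − 5, so its minimum is min P + min Q − 5.
P'(u) = 2u + 2 vanishes at u ∈ {-1}; Q'(v) = 2v - 8 vanishes at v ∈ {4}.
Local minima of P (where P''>0): P(-1)=-1. Local minima of Q: Q(4)=-16.
So the global minimum of J is P(-1) + Q(4) − 5 = -1 − 16 − 5 = -22, attained at (-1, 4).

-22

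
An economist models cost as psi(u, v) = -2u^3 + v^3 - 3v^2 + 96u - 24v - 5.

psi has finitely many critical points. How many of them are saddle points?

psi separates as a function of u plus a function of v, so ∇psi=0 decouples.
∂psi/∂u = -6(u - 4)(u + 4) = 0 at u ∈ {-4, 4}; ∂psi/∂v = 3(v - 4)(v + 2) = 0 at v ∈ {-2, 4}.
The Hessian is diagonal: diag(psi_uu, psi_vv). Second derivatives: psi_uu(-4)=48, psi_uu(4)=-48; psi_vv(-2)=-18, psi_vv(4)=18.
Saddle points occur where the two diagonal entries have opposite signs: (-4, -2), (4, 4). Count: 2.

2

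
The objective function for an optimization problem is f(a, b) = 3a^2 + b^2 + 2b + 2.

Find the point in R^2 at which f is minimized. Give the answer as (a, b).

(0, -1)

f(a,b) separates as P(a) + Q(b) + 2, so its minimum is min P + min Q + 2.
P'(a) = 6a vanishes at a ∈ {0}; Q'(b) = 2b + 2 vanishes at b ∈ {-1}.
Local minima of P (where P''>0): P(0)=0. Local minima of Q: Q(-1)=-1.
So the global minimum of f is P(0) + Q(-1) + 2 = 0 − 1 + 2 = 1, attained at (0, -1).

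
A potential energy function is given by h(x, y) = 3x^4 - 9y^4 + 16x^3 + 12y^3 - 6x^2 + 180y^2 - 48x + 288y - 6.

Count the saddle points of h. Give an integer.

h separates as a function of x plus a function of y, so ∇h=0 decouples.
∂h/∂x = 12(x - 1)(x + 1)(x + 4) = 0 at x ∈ {-4, -1, 1}; ∂h/∂y = -36(y - 4)(y + 1)(y + 2) = 0 at y ∈ {-2, -1, 4}.
The Hessian is diagonal: diag(h_xx, h_yy). Second derivatives: h_xx(-4)=180, h_xx(-1)=-72, h_xx(1)=120; h_yy(-2)=-216, h_yy(-1)=180, h_yy(4)=-1080.
Saddle points occur where the two diagonal entries have opposite signs: (-4, -2), (-4, 4), (-1, -1), (1, -2), (1, 4). Count: 5.

5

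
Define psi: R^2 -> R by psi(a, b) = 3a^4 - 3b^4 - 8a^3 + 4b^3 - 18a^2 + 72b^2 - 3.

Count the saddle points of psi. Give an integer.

5

psi separates as a function of a plus a function of b, so ∇psi=0 decouples.
∂psi/∂a = 12a(a - 3)(a + 1) = 0 at a ∈ {-1, 0, 3}; ∂psi/∂b = -12b(b - 4)(b + 3) = 0 at b ∈ {-3, 0, 4}.
The Hessian is diagonal: diag(psi_aa, psi_bb). Second derivatives: psi_aa(-1)=48, psi_aa(0)=-36, psi_aa(3)=144; psi_bb(-3)=-252, psi_bb(0)=144, psi_bb(4)=-336.
Saddle points occur where the two diagonal entries have opposite signs: (-1, -3), (-1, 4), (0, 0), (3, -3), (3, 4). Count: 5.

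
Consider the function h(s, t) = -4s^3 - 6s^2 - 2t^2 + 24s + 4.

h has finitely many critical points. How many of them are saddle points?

1

h separates as a function of s plus a function of t, so ∇h=0 decouples.
∂h/∂s = -12(s - 1)(s + 2) = 0 at s ∈ {-2, 1}; ∂h/∂t = -4t = 0 at t ∈ {0}.
The Hessian is diagonal: diag(h_ss, h_tt). Second derivatives: h_ss(-2)=36, h_ss(1)=-36; h_tt(0)=-4.
Saddle points occur where the two diagonal entries have opposite signs: (-2, 0). Count: 1.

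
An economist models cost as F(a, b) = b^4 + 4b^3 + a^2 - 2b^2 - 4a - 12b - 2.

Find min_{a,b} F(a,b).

F(a,b) separates as P(a) + Q(b) − 2, so its minimum is min P + min Q − 2.
P'(a) = 2a - 4 vanishes at a ∈ {2}; Q'(b) = 4(b - 1)(b + 1)(b + 3) vanishes at b ∈ {-3, -1, 1}.
Local minima of P (where P''>0): P(2)=-4. Local minima of Q: Q(-3)=-9, Q(1)=-9.
So the global minimum of F is P(2) + Q(-3) − 2 = -4 − 9 − 2 = -15, attained at (2, -3).

-15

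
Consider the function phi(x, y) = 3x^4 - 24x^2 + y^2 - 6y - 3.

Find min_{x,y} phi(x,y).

phi(x,y) separates as P(x) + Q(y) − 3, so its minimum is min P + min Q − 3.
P'(x) = 12x(x - 2)(x + 2) vanishes at x ∈ {-2, 0, 2}; Q'(y) = 2y - 6 vanishes at y ∈ {3}.
Local minima of P (where P''>0): P(-2)=-48, P(2)=-48. Local minima of Q: Q(3)=-9.
So the global minimum of phi is P(-2) + Q(3) − 3 = -48 − 9 − 3 = -60, attained at (-2, 3).

-60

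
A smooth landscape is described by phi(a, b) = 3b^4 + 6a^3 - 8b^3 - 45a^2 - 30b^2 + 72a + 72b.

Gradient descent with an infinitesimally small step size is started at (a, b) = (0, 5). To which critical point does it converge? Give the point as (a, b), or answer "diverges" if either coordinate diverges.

diverges

phi is separable, so gradient descent decouples: a follows -∂phi/∂a, b follows -∂phi/∂b.
∂phi/∂a = 18(a - 4)(a - 1); at a=0 this is 72, so a decreases.
∂phi/∂b = 12(b - 3)(b - 1)(b + 2); at b=5 this is 672, so b decreases.
The a-coordinate has no critical point in that direction and runs off to infinity.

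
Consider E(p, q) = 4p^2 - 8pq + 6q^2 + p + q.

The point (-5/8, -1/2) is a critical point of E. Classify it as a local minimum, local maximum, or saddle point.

The Hessian of E is constant: H = [[8, -8], [-8, 12]].
det(H) = 8·12 − (-8)² = 32.
det(H) > 0 and tr(H) = 20 > 0, so H is positive definite and the point is a local minimum.

local minimum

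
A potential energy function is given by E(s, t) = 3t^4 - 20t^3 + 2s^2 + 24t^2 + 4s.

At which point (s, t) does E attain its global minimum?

(-1, 4)

E(s,t) separates as P(s) + Q(t), so its minimum is min P + min Q.
P'(s) = 4s + 4 vanishes at s ∈ {-1}; Q'(t) = 12t(t - 4)(t - 1) vanishes at t ∈ {0, 1, 4}.
Local minima of P (where P''>0): P(-1)=-2. Local minima of Q: Q(0)=0, Q(4)=-128.
So the global minimum of E is P(-1) + Q(4) = -2 − 128 = -130, attained at (-1, 4).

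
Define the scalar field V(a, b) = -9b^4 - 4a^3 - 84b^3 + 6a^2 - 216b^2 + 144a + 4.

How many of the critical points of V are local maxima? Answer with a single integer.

V separates as a function of a plus a function of b, so ∇V=0 decouples.
∂V/∂a = -12(a - 4)(a + 3) = 0 at a ∈ {-3, 4}; ∂V/∂b = -36b(b + 3)(b + 4) = 0 at b ∈ {-4, -3, 0}.
The Hessian is diagonal: diag(V_aa, V_bb). Second derivatives: V_aa(-3)=84, V_aa(4)=-84; V_bb(-4)=-144, V_bb(-3)=108, V_bb(0)=-432.
Local maxima occur where both diagonal entries negative: (4, -4), (4, 0). Count: 2.

2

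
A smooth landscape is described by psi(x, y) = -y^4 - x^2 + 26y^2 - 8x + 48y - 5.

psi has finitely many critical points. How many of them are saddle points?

1

psi separates as a function of x plus a function of y, so ∇psi=0 decouples.
∂psi/∂x = -2(x + 4) = 0 at x ∈ {-4}; ∂psi/∂y = -4(y - 4)(y + 1)(y + 3) = 0 at y ∈ {-3, -1, 4}.
The Hessian is diagonal: diag(psi_xx, psi_yy). Second derivatives: psi_xx(-4)=-2; psi_yy(-3)=-56, psi_yy(-1)=40, psi_yy(4)=-140.
Saddle points occur where the two diagonal entries have opposite signs: (-4, -1). Count: 1.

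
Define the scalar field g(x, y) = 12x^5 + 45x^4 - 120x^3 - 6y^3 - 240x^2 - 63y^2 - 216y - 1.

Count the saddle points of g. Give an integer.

g separates as a function of x plus a function of y, so ∇g=0 decouples.
∂g/∂x = 60x(x - 2)(x + 1)(x + 4) = 0 at x ∈ {-4, -1, 0, 2}; ∂g/∂y = -18(y + 3)(y + 4) = 0 at y ∈ {-4, -3}.
The Hessian is diagonal: diag(g_xx, g_yy). Second derivatives: g_xx(-4)=-4320, g_xx(-1)=540, g_xx(0)=-480, g_xx(2)=2160; g_yy(-4)=18, g_yy(-3)=-18.
Saddle points occur where the two diagonal entries have opposite signs: (-4, -4), (-1, -3), (0, -4), (2, -3). Count: 4.

4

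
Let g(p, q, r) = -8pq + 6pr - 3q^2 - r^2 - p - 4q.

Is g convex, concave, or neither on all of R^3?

g is quadratic, so its Hessian is the constant matrix H = [[0, -8, 6], [-8, -6, 0], [6, 0, -2]].
Leading principal minors: 0, -64, 344.
Neither pattern holds ⇒ H is indefinite ⇒ neither convex nor concave.

neither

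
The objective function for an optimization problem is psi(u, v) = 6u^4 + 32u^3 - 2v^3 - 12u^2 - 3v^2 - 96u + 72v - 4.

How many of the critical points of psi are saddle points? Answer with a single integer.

psi separates as a function of u plus a function of v, so ∇psi=0 decouples.
∂psi/∂u = 24(u - 1)(u + 1)(u + 4) = 0 at u ∈ {-4, -1, 1}; ∂psi/∂v = -6(v - 3)(v + 4) = 0 at v ∈ {-4, 3}.
The Hessian is diagonal: diag(psi_uu, psi_vv). Second derivatives: psi_uu(-4)=360, psi_uu(-1)=-144, psi_uu(1)=240; psi_vv(-4)=42, psi_vv(3)=-42.
Saddle points occur where the two diagonal entries have opposite signs: (-4, 3), (-1, -4), (1, 3). Count: 3.

3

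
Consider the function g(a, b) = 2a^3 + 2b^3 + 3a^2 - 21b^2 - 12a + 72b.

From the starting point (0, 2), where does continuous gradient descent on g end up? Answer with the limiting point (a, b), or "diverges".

diverges

g is separable, so gradient descent decouples: a follows -∂g/∂a, b follows -∂g/∂b.
∂g/∂a = 6(a - 1)(a + 2); at a=0 this is -12, so a increases.
∂g/∂b = 6(b - 4)(b - 3); at b=2 this is 12, so b decreases.
The b-coordinate has no critical point in that direction and runs off to infinity.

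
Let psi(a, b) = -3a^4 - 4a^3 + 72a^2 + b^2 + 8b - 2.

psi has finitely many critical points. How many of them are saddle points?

2

psi separates as a function of a plus a function of b, so ∇psi=0 decouples.
∂psi/∂a = -12a(a - 3)(a + 4) = 0 at a ∈ {-4, 0, 3}; ∂psi/∂b = 2(b + 4) = 0 at b ∈ {-4}.
The Hessian is diagonal: diag(psi_aa, psi_bb). Second derivatives: psi_aa(-4)=-336, psi_aa(0)=144, psi_aa(3)=-252; psi_bb(-4)=2.
Saddle points occur where the two diagonal entries have opposite signs: (-4, -4), (3, -4). Count: 2.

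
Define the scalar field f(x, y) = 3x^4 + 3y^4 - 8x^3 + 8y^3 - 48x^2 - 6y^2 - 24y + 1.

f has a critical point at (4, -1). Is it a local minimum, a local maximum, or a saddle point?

saddle point

The mixed partial ∂²f/∂x∂y is 0, so the Hessian at any point is diag(f_xx, f_yy) = diag(12(3x^2 - 4x - 8), 12(3y^2 + 4y - 1)).
At (4, -1): H = diag(288, -24).
The eigenvalues have opposite signs, so H is indefinite: a saddle point.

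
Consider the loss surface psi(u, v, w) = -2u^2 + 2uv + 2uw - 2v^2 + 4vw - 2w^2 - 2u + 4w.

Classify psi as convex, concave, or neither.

psi is quadratic, so its Hessian is the constant matrix H = [[-4, 2, 2], [2, -4, 4], [2, 4, -4]].
Leading principal minors: -4, 12, 64.
Neither pattern holds ⇒ H is indefinite ⇒ neither convex nor concave.

neither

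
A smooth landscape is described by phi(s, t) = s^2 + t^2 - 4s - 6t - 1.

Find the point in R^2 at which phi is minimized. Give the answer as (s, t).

(2, 3)

phi(s,t) separates as P(s) + Q(t) − 1, so its minimum is min P + min Q − 1.
P'(s) = 2s - 4 vanishes at s ∈ {2}; Q'(t) = 2(t - 3) vanishes at t ∈ {3}.
Local minima of P (where P''>0): P(2)=-4. Local minima of Q: Q(3)=-9.
So the global minimum of phi is P(2) + Q(3) − 1 = -4 − 9 − 1 = -14, attained at (2, 3).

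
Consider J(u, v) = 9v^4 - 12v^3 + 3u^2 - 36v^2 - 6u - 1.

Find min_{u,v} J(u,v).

J(u,v) separates as P(u) + Q(v) − 1, so its minimum is min P + min Q − 1.
P'(u) = 6u - 6 vanishes at u ∈ {1}; Q'(v) = 36v(v - 2)(v + 1) vanishes at v ∈ {-1, 0, 2}.
Local minima of P (where P''>0): P(1)=-3. Local minima of Q: Q(-1)=-15, Q(2)=-96.
So the global minimum of J is P(1) + Q(2) − 1 = -3 − 96 − 1 = -100, attained at (1, 2).

-100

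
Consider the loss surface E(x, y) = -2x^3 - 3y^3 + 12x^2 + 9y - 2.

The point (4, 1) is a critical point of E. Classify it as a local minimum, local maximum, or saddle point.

local maximum

The mixed partial ∂²E/∂x∂y is 0, so the Hessian at any point is diag(E_xx, E_yy) = diag(12(-x + 2), -18y).
At (4, 1): H = diag(-24, -18).
Both eigenvalues are negative, so H is negative definite: a local maximum.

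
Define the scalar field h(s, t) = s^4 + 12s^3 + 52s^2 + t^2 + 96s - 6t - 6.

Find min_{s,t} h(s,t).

h(s,t) separates as P(s) + Q(t) − 6, so its minimum is min P + min Q − 6.
P'(s) = 4(s + 2)(s + 3)(s + 4) vanishes at s ∈ {-4, -3, -2}; Q'(t) = 2(t - 3) vanishes at t ∈ {3}.
Local minima of P (where P''>0): P(-4)=-64, P(-2)=-64. Local minima of Q: Q(3)=-9.
So the global minimum of h is P(-4) + Q(3) − 6 = -64 − 9 − 6 = -79, attained at (-4, 3).

-79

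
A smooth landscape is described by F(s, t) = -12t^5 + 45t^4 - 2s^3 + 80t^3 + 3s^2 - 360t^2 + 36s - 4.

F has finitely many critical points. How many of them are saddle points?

4

F separates as a function of s plus a function of t, so ∇F=0 decouples.
∂F/∂s = -6(s - 3)(s + 2) = 0 at s ∈ {-2, 3}; ∂F/∂t = -60t(t - 3)(t - 2)(t + 2) = 0 at t ∈ {-2, 0, 2, 3}.
The Hessian is diagonal: diag(F_ss, F_tt). Second derivatives: F_ss(-2)=30, F_ss(3)=-30; F_tt(-2)=2400, F_tt(0)=-720, F_tt(2)=480, F_tt(3)=-900.
Saddle points occur where the two diagonal entries have opposite signs: (-2, 0), (-2, 3), (3, -2), (3, 2). Count: 4.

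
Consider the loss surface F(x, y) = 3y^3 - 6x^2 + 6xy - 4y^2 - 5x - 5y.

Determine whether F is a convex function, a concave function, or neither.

neither

The term 3y^3 is cubic, so the Hessian is not constant.
∂²F/∂y² = 18y - 8, which takes both signs as y varies (negative for sufficiently negative y). A diagonal entry of the Hessian changing sign means the Hessian is neither positive- nor negative-semidefinite on all of R^2.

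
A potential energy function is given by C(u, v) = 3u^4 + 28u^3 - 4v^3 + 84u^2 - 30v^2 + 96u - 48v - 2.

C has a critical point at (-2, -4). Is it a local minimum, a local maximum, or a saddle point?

The mixed partial ∂²C/∂u∂v is 0, so the Hessian at any point is diag(C_uu, C_vv) = diag(12(3u^2 + 14u + 14), -12(2v + 5)).
At (-2, -4): H = diag(-24, 36).
The eigenvalues have opposite signs, so H is indefinite: a saddle point.

saddle point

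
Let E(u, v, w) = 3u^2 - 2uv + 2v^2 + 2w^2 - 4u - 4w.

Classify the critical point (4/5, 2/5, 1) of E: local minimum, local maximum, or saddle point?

The Hessian is constant: H = [[6, -2, 0], [-2, 4, 0], [0, 0, 4]].
Leading principal minors: Δ₁ = 6, Δ₂ = 20, Δ₃ = 80.
All leading minors are positive, so H is positive definite: a local minimum.

local minimum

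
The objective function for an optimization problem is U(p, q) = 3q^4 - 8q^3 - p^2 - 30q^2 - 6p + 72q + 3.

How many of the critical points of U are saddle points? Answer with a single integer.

U separates as a function of p plus a function of q, so ∇U=0 decouples.
∂U/∂p = -2(p + 3) = 0 at p ∈ {-3}; ∂U/∂q = 12(q - 3)(q - 1)(q + 2) = 0 at q ∈ {-2, 1, 3}.
The Hessian is diagonal: diag(U_pp, U_qq). Second derivatives: U_pp(-3)=-2; U_qq(-2)=180, U_qq(1)=-72, U_qq(3)=120.
Saddle points occur where the two diagonal entries have opposite signs: (-3, -2), (-3, 3). Count: 2.

2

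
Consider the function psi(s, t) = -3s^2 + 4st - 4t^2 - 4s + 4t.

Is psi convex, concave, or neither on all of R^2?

psi is quadratic, so its Hessian is the constant matrix H = [[-6, 4], [4, -8]].
det(H) = 32, tr(H) = -14.
det(H) > 0 and tr(H) < 0, so H is negative definite everywhere: concave.

concave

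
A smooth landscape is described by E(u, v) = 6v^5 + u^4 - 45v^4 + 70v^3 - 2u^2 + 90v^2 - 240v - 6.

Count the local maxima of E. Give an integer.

2

E separates as a function of u plus a function of v, so ∇E=0 decouples.
∂E/∂u = 4u(u - 1)(u + 1) = 0 at u ∈ {-1, 0, 1}; ∂E/∂v = 30(v - 4)(v - 2)(v - 1)(v + 1) = 0 at v ∈ {-1, 1, 2, 4}.
The Hessian is diagonal: diag(E_uu, E_vv). Second derivatives: E_uu(-1)=8, E_uu(0)=-4, E_uu(1)=8; E_vv(-1)=-900, E_vv(1)=180, E_vv(2)=-180, E_vv(4)=900.
Local maxima occur where both diagonal entries negative: (0, -1), (0, 2). Count: 2.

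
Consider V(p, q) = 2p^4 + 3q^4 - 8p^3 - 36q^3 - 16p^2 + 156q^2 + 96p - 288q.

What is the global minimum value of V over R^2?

-352

V(p,q) separates as A(p) + B(q), so its minimum is min A + min B.
A'(p) = 8(p - 3)(p - 2)(p + 2) vanishes at p ∈ {-2, 2, 3}; B'(q) = 12(q - 4)(q - 3)(q - 2) vanishes at q ∈ {2, 3, 4}.
Local minima of A (where A''>0): A(-2)=-160, A(3)=90. Local minima of B: B(2)=-192, B(4)=-192.
So the global minimum of V is A(-2) + B(2) = -160 − 192 = -352, attained at (-2, 2).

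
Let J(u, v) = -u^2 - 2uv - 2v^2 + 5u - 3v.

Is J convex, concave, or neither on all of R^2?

concave

J is quadratic, so its Hessian is the constant matrix H = [[-2, -2], [-2, -4]].
det(H) = 4, tr(H) = -6.
det(H) > 0 and tr(H) < 0, so H is negative definite everywhere: concave.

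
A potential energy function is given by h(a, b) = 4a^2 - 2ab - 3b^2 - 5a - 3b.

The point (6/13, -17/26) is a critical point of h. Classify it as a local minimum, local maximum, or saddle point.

saddle point

The Hessian of h is constant: H = [[8, -2], [-2, -6]].
det(H) = 8·(-6) − (-2)² = -52.
Since det(H) < 0, H is indefinite and the critical point is a saddle point.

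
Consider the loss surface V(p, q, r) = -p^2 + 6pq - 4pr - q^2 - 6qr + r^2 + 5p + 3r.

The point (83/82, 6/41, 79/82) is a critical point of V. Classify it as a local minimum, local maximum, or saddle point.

The Hessian is constant: H = [[-2, 6, -4], [6, -2, -6], [-4, -6, 2]].
Leading principal minors: Δ₁ = -2, Δ₂ = -32, Δ₃ = 328.
The minors fit neither the all-positive nor the alternating-sign pattern, so H is indefinite: a saddle point.

saddle point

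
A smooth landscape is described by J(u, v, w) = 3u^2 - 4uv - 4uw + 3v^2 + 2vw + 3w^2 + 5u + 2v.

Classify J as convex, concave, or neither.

J is quadratic, so its Hessian is the constant matrix H = [[6, -4, -4], [-4, 6, 2], [-4, 2, 6]].
Leading principal minors: 6, 20, 64.
All positive ⇒ H ≻ 0 ⇒ convex.

convex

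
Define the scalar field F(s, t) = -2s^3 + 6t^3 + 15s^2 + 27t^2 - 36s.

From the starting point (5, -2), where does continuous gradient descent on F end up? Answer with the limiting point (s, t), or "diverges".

F is separable, so gradient descent decouples: s follows -∂F/∂s, t follows -∂F/∂t.
∂F/∂s = -6(s - 3)(s - 2); at s=5 this is -36, so s increases.
∂F/∂t = 18t(t + 3); at t=-2 this is -36, so t increases.
The s-coordinate has no critical point in that direction and runs off to infinity.

diverges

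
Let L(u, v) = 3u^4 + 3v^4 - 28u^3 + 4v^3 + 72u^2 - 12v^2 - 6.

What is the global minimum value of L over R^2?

L(u,v) separates as P(u) + Q(v) − 6, so its minimum is min P + min Q − 6.
P'(u) = 12u(u - 4)(u - 3) vanishes at u ∈ {0, 3, 4}; Q'(v) = 12v(v - 1)(v + 2) vanishes at v ∈ {-2, 0, 1}.
Local minima of P (where P''>0): P(0)=0, P(4)=128. Local minima of Q: Q(-2)=-32, Q(1)=-5.
So the global minimum of L is P(0) + Q(-2) − 6 = 0 − 32 − 6 = -38, attained at (0, -2).

-38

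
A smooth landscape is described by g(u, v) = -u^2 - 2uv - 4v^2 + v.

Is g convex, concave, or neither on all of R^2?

concave

g is quadratic, so its Hessian is the constant matrix H = [[-2, -2], [-2, -8]].
det(H) = 12, tr(H) = -10.
det(H) > 0 and tr(H) < 0, so H is negative definite everywhere: concave.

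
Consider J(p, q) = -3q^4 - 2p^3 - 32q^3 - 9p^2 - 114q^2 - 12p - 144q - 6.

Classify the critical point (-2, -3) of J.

local minimum

The mixed partial ∂²J/∂p∂q is 0, so the Hessian at any point is diag(J_pp, J_qq) = diag(-6(2p + 3), -12(3q^2 + 16q + 19)).
At (-2, -3): H = diag(6, 24).
Both eigenvalues are positive, so H is positive definite: a local minimum.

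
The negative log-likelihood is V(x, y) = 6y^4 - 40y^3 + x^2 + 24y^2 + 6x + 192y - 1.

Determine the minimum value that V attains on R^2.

-132

V(x,y) separates as P(x) + Q(y) − 1, so its minimum is min P + min Q − 1.
P'(x) = 2x + 6 vanishes at x ∈ {-3}; Q'(y) = 24(y - 4)(y - 2)(y + 1) vanishes at y ∈ {-1, 2, 4}.
Local minima of P (where P''>0): P(-3)=-9. Local minima of Q: Q(-1)=-122, Q(4)=128.
So the global minimum of V is P(-3) + Q(-1) − 1 = -9 − 122 − 1 = -132, attained at (-3, -1).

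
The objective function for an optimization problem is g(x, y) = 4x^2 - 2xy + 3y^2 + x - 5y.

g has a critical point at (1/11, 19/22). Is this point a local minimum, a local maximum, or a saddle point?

local minimum

The Hessian of g is constant: H = [[8, -2], [-2, 6]].
det(H) = 8·6 − (-2)² = 44.
det(H) > 0 and tr(H) = 14 > 0, so H is positive definite and the point is a local minimum.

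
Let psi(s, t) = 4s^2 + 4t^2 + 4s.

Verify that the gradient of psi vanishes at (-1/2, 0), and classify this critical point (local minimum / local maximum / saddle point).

local minimum

∇psi = (8s + 4, 8t); substituting (-1/2, 0) gives ∇psi = (0, 0), so (-1/2, 0) is indeed a critical point.
The Hessian of psi is constant: H = [[8, 0], [0, 8]].
det(H) = 8·8 − 0² = 64.
det(H) > 0 and tr(H) = 16 > 0, so H is positive definite and the point is a local minimum.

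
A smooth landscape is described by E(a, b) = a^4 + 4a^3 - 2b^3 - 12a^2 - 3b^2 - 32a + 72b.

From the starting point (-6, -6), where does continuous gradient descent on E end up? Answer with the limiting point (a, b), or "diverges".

E is separable, so gradient descent decouples: a follows -∂E/∂a, b follows -∂E/∂b.
∂E/∂a = 4(a - 2)(a + 1)(a + 4); at a=-6 this is -320, so a increases.
∂E/∂b = -6(b - 3)(b + 4); at b=-6 this is -108, so b increases.
a converges to its nearest critical value -4 (a local min of the a-part); b converges to -4. The iterate converges to (-4, -4).

(-4, -4)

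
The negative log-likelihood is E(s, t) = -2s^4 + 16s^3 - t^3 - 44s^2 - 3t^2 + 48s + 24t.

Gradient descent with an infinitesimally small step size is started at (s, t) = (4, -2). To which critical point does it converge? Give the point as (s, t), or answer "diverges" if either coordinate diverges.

E is separable, so gradient descent decouples: s follows -∂E/∂s, t follows -∂E/∂t.
∂E/∂s = -8(s - 3)(s - 2)(s - 1); at s=4 this is -48, so s increases.
∂E/∂t = -3(t - 2)(t + 4); at t=-2 this is 24, so t decreases.
The s-coordinate has no critical point in that direction and runs off to infinity.

diverges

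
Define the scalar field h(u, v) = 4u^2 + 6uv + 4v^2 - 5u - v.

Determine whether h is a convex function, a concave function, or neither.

h is quadratic, so its Hessian is the constant matrix H = [[8, 6], [6, 8]].
det(H) = 28, tr(H) = 16.
det(H) > 0 and tr(H) > 0, so H is positive definite everywhere: convex.

convex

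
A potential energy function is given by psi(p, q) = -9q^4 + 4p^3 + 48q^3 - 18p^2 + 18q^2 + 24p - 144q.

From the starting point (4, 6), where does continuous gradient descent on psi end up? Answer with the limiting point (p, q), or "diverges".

psi is separable, so gradient descent decouples: p follows -∂psi/∂p, q follows -∂psi/∂q.
∂psi/∂p = 12(p - 2)(p - 1); at p=4 this is 72, so p decreases.
∂psi/∂q = -36(q - 4)(q - 1)(q + 1); at q=6 this is -2520, so q increases.
The q-coordinate has no critical point in that direction and runs off to infinity.

diverges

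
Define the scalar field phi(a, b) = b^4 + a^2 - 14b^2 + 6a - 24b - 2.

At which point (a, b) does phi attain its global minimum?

phi(a,b) separates as P(a) + Q(b) − 2, so its minimum is min P + min Q − 2.
P'(a) = 2a + 6 vanishes at a ∈ {-3}; Q'(b) = 4(b - 3)(b + 1)(b + 2) vanishes at b ∈ {-2, -1, 3}.
Local minima of P (where P''>0): P(-3)=-9. Local minima of Q: Q(-2)=8, Q(3)=-117.
So the global minimum of phi is P(-3) + Q(3) − 2 = -9 − 117 − 2 = -128, attained at (-3, 3).

(-3, 3)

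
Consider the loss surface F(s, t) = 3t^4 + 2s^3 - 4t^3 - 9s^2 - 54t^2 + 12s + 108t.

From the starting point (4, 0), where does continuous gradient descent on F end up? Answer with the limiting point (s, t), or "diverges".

(2, -3)

F is separable, so gradient descent decouples: s follows -∂F/∂s, t follows -∂F/∂t.
∂F/∂s = 6(s - 2)(s - 1); at s=4 this is 36, so s decreases.
∂F/∂t = 12(t - 3)(t - 1)(t + 3); at t=0 this is 108, so t decreases.
s converges to its nearest critical value 2 (a local min of the s-part); t converges to -3. The iterate converges to (2, -3).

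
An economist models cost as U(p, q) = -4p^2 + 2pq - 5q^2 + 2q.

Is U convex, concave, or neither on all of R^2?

concave

U is quadratic, so its Hessian is the constant matrix H = [[-8, 2], [2, -10]].
det(H) = 76, tr(H) = -18.
det(H) > 0 and tr(H) < 0, so H is negative definite everywhere: concave.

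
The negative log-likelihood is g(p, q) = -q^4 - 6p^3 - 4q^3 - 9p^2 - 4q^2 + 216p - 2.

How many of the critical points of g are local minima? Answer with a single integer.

1

g separates as a function of p plus a function of q, so ∇g=0 decouples.
∂g/∂p = -18(p - 3)(p + 4) = 0 at p ∈ {-4, 3}; ∂g/∂q = -4q(q + 1)(q + 2) = 0 at q ∈ {-2, -1, 0}.
The Hessian is diagonal: diag(g_pp, g_qq). Second derivatives: g_pp(-4)=126, g_pp(3)=-126; g_qq(-2)=-8, g_qq(-1)=4, g_qq(0)=-8.
Local minima occur where both diagonal entries positive: (-4, -1). Count: 1.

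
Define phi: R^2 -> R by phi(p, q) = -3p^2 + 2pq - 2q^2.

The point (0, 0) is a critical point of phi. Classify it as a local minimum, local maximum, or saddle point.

The Hessian of phi is constant: H = [[-6, 2], [2, -4]].
det(H) = (-6)·(-4) − 2² = 20.
det(H) > 0 and tr(H) = -10 < 0, so H is negative definite and the point is a local maximum.

local maximum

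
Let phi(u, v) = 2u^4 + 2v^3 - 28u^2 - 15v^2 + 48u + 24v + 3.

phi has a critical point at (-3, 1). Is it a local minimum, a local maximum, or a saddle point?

saddle point

The mixed partial ∂²phi/∂u∂v is 0, so the Hessian at any point is diag(phi_uu, phi_vv) = diag(8(3u^2 - 7), 6(2v - 5)).
At (-3, 1): H = diag(160, -18).
The eigenvalues have opposite signs, so H is indefinite: a saddle point.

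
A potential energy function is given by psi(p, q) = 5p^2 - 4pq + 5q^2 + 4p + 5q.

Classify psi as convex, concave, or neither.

convex

psi is quadratic, so its Hessian is the constant matrix H = [[10, -4], [-4, 10]].
det(H) = 84, tr(H) = 20.
det(H) > 0 and tr(H) > 0, so H is positive definite everywhere: convex.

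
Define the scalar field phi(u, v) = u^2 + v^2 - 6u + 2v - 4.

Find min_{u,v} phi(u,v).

phi(u,v) separates as P(u) + Q(v) − 4, so its minimum is min P + min Q − 4.
P'(u) = 2u - 6 vanishes at u ∈ {3}; Q'(v) = 2v + 2 vanishes at v ∈ {-1}.
Local minima of P (where P''>0): P(3)=-9. Local minima of Q: Q(-1)=-1.
So the global minimum of phi is P(3) + Q(-1) − 4 = -9 − 1 − 4 = -14, attained at (3, -1).

-14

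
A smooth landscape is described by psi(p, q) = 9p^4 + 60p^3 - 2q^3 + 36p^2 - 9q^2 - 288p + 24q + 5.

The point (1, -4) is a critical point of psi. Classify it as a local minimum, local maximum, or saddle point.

local minimum

The mixed partial ∂²psi/∂p∂q is 0, so the Hessian at any point is diag(psi_pp, psi_qq) = diag(36(3p^2 + 10p + 2), -6(2q + 3)).
At (1, -4): H = diag(540, 30).
Both eigenvalues are positive, so H is positive definite: a local minimum.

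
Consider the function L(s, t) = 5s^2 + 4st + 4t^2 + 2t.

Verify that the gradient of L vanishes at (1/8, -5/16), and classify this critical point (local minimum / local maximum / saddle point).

∇L = (10s + 4t, 4s + 8t + 2); substituting (1/8, -5/16) gives ∇L = (0, 0), so (1/8, -5/16) is indeed a critical point.
The Hessian of L is constant: H = [[10, 4], [4, 8]].
det(H) = 10·8 − 4² = 64.
det(H) > 0 and tr(H) = 18 > 0, so H is positive definite and the point is a local minimum.

local minimum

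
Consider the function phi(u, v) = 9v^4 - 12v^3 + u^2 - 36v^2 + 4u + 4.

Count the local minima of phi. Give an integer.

phi separates as a function of u plus a function of v, so ∇phi=0 decouples.
∂phi/∂u = 2(u + 2) = 0 at u ∈ {-2}; ∂phi/∂v = 36v(v - 2)(v + 1) = 0 at v ∈ {-1, 0, 2}.
The Hessian is diagonal: diag(phi_uu, phi_vv). Second derivatives: phi_uu(-2)=2; phi_vv(-1)=108, phi_vv(0)=-72, phi_vv(2)=216.
Local minima occur where both diagonal entries positive: (-2, -1), (-2, 2). Count: 2.

2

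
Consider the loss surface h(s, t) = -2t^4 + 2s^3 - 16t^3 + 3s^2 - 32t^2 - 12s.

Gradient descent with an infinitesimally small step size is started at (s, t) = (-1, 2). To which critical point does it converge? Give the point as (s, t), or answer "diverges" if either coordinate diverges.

h is separable, so gradient descent decouples: s follows -∂h/∂s, t follows -∂h/∂t.
∂h/∂s = 6(s - 1)(s + 2); at s=-1 this is -12, so s increases.
∂h/∂t = -8t(t + 2)(t + 4); at t=2 this is -384, so t increases.
The t-coordinate has no critical point in that direction and runs off to infinity.

diverges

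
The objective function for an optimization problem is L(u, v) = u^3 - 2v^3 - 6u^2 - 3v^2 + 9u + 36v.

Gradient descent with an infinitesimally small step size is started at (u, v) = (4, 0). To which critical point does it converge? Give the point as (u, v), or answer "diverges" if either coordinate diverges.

L is separable, so gradient descent decouples: u follows -∂L/∂u, v follows -∂L/∂v.
∂L/∂u = 3(u - 3)(u - 1); at u=4 this is 9, so u decreases.
∂L/∂v = -6(v - 2)(v + 3); at v=0 this is 36, so v decreases.
u converges to its nearest critical value 3 (a local min of the u-part); v converges to -3. The iterate converges to (3, -3).

(3, -3)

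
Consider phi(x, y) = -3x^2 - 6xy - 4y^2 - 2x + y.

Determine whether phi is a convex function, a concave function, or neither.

phi is quadratic, so its Hessian is the constant matrix H = [[-6, -6], [-6, -8]].
det(H) = 12, tr(H) = -14.
det(H) > 0 and tr(H) < 0, so H is negative definite everywhere: concave.

concave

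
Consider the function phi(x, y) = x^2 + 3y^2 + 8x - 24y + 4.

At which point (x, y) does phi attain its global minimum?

phi(x,y) separates as P(x) + Q(y) + 4, so its minimum is min P + min Q + 4.
P'(x) = 2x + 8 vanishes at x ∈ {-4}; Q'(y) = 6y - 24 vanishes at y ∈ {4}.
Local minima of P (where P''>0): P(-4)=-16. Local minima of Q: Q(4)=-48.
So the global minimum of phi is P(-4) + Q(4) + 4 = -16 − 48 + 4 = -60, attained at (-4, 4).

(-4, 4)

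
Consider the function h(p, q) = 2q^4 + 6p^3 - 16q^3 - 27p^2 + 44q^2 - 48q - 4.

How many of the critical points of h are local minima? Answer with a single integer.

2

h separates as a function of p plus a function of q, so ∇h=0 decouples.
∂h/∂p = 18p(p - 3) = 0 at p ∈ {0, 3}; ∂h/∂q = 8(q - 3)(q - 2)(q - 1) = 0 at q ∈ {1, 2, 3}.
The Hessian is diagonal: diag(h_pp, h_qq). Second derivatives: h_pp(0)=-54, h_pp(3)=54; h_qq(1)=16, h_qq(2)=-8, h_qq(3)=16.
Local minima occur where both diagonal entries positive: (3, 1), (3, 3). Count: 2.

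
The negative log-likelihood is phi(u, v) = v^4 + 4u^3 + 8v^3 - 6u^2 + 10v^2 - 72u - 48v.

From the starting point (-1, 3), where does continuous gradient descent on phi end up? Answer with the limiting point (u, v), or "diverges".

phi is separable, so gradient descent decouples: u follows -∂phi/∂u, v follows -∂phi/∂v.
∂phi/∂u = 12(u - 3)(u + 2); at u=-1 this is -48, so u increases.
∂phi/∂v = 4(v - 1)(v + 3)(v + 4); at v=3 this is 336, so v decreases.
u converges to its nearest critical value 3 (a local min of the u-part); v converges to 1. The iterate converges to (3, 1).

(3, 1)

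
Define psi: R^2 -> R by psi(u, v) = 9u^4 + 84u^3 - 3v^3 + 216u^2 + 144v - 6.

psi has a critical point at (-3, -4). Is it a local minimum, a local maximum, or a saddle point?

saddle point

The mixed partial ∂²psi/∂u∂v is 0, so the Hessian at any point is diag(psi_uu, psi_vv) = diag(36(3u^2 + 14u + 12), -18v).
At (-3, -4): H = diag(-108, 72).
The eigenvalues have opposite signs, so H is indefinite: a saddle point.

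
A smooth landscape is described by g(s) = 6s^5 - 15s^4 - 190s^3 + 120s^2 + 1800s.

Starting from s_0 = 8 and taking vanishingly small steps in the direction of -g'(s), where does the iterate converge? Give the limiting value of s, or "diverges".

5

g'(s) = 30(s - 5)(s - 2)(s + 2)(s + 3), so g'(8) = 59400.
Gradient descent moves in the -g' direction, i.e. s is decreasing.
The nearest critical point in that direction is s = 5, where g'' = 5040 > 0 (a local minimum). The iterate converges there.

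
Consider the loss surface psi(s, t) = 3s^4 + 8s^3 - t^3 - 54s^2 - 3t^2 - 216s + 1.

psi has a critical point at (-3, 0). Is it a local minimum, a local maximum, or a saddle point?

saddle point

The mixed partial ∂²psi/∂s∂t is 0, so the Hessian at any point is diag(psi_ss, psi_tt) = diag(12(3s^2 + 4s - 9), -6(t + 1)).
At (-3, 0): H = diag(72, -6).
The eigenvalues have opposite signs, so H is indefinite: a saddle point.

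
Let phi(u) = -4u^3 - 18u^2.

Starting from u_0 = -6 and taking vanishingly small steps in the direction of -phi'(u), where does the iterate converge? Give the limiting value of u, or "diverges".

phi'(u) = -12u(u + 3), so phi'(-6) = -216.
Gradient descent moves in the -phi' direction, i.e. u is increasing.
The nearest critical point in that direction is u = -3, where phi'' = 36 > 0 (a local minimum). The iterate converges there.

-3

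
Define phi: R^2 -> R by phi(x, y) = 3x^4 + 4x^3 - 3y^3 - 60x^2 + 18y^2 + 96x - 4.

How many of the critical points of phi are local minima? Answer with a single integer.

2

phi separates as a function of x plus a function of y, so ∇phi=0 decouples.
∂phi/∂x = 12(x - 2)(x - 1)(x + 4) = 0 at x ∈ {-4, 1, 2}; ∂phi/∂y = -9y(y - 4) = 0 at y ∈ {0, 4}.
The Hessian is diagonal: diag(phi_xx, phi_yy). Second derivatives: phi_xx(-4)=360, phi_xx(1)=-60, phi_xx(2)=72; phi_yy(0)=36, phi_yy(4)=-36.
Local minima occur where both diagonal entries positive: (-4, 0), (2, 0). Count: 2.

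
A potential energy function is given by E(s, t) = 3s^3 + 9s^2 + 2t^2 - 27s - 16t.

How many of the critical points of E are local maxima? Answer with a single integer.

E separates as a function of s plus a function of t, so ∇E=0 decouples.
∂E/∂s = 9(s - 1)(s + 3) = 0 at s ∈ {-3, 1}; ∂E/∂t = 4(t - 4) = 0 at t ∈ {4}.
The Hessian is diagonal: diag(E_ss, E_tt). Second derivatives: E_ss(-3)=-36, E_ss(1)=36; E_tt(4)=4.
Local maxima occur where both diagonal entries negative: none. Count: 0.

0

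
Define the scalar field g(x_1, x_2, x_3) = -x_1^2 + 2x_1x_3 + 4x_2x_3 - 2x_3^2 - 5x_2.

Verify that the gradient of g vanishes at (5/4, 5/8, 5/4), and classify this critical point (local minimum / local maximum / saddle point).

saddle point

∇g = (-2x_1 + 2x_3, 4x_3 - 5, 2x_1 + 4x_2 - 4x_3); substituting (5/4, 5/8, 5/4) gives ∇g = (0, 0, 0), so (5/4, 5/8, 5/4) is indeed a critical point.
The Hessian is constant: H = [[-2, 0, 2], [0, 0, 4], [2, 4, -4]].
Leading principal minors: Δ₁ = -2, Δ₂ = 0, Δ₃ = 32.
The minors fit neither the all-positive nor the alternating-sign pattern, so H is indefinite: a saddle point.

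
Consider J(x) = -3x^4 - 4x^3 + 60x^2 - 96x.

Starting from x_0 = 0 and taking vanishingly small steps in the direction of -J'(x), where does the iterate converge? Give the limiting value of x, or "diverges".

J'(x) = -12(x - 2)(x - 1)(x + 4), so J'(0) = -96.
Gradient descent moves in the -J' direction, i.e. x is increasing.
The nearest critical point in that direction is x = 1, where J'' = 60 > 0 (a local minimum). The iterate converges there.

1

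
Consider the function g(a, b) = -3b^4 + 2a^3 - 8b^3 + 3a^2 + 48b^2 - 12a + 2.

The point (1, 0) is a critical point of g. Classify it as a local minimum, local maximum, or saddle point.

The mixed partial ∂²g/∂a∂b is 0, so the Hessian at any point is diag(g_aa, g_bb) = diag(6(2a + 1), 12(-3b^2 - 4b + 8)).
At (1, 0): H = diag(18, 96).
Both eigenvalues are positive, so H is positive definite: a local minimum.

local minimum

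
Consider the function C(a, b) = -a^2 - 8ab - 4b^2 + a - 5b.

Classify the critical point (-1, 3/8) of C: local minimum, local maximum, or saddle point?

The Hessian of C is constant: H = [[-2, -8], [-8, -8]].
det(H) = (-2)·(-8) − (-8)² = -48.
Since det(H) < 0, H is indefinite and the critical point is a saddle point.

saddle point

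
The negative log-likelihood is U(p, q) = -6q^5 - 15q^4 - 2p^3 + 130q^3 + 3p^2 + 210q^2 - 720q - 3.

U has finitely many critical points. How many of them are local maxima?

U separates as a function of p plus a function of q, so ∇U=0 decouples.
∂U/∂p = -6p(p - 1) = 0 at p ∈ {0, 1}; ∂U/∂q = -30(q - 3)(q - 1)(q + 2)(q + 4) = 0 at q ∈ {-4, -2, 1, 3}.
The Hessian is diagonal: diag(U_pp, U_qq). Second derivatives: U_pp(0)=6, U_pp(1)=-6; U_qq(-4)=2100, U_qq(-2)=-900, U_qq(1)=900, U_qq(3)=-2100.
Local maxima occur where both diagonal entries negative: (1, -2), (1, 3). Count: 2.

2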